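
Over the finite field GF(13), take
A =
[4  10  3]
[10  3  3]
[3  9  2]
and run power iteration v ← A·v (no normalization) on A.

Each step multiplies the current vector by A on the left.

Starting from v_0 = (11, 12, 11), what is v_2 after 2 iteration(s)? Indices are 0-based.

v_0 = (11, 12, 11).
v_1 = A·v_0 = (2, 10, 7).
v_2 = A·v_1 = (12, 6, 6).

v_2 = (12, 6, 6)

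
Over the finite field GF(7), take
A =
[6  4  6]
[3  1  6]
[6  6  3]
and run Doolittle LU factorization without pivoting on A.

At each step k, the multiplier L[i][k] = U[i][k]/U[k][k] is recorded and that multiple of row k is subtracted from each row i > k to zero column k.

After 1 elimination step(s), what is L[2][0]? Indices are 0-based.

k=0: U[0][0]=6
  eliminate (1,0): mult=4, new row 1: (0, 6, 3); set L[1][0]=4
  eliminate (2,0): mult=1, new row 2: (0, 2, 4); set L[2][0]=1

L[2][0] = 1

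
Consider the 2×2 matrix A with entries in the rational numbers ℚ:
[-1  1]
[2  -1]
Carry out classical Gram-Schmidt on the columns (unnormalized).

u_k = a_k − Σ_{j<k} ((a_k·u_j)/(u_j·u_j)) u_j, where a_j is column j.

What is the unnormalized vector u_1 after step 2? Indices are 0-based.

u_1 = (2/5, 1/5)

Step 1: u_0 = a_0 = (-1, 2).
Step 2: u_1 = a_1 − (-3/5)·u_0 = (2/5, 1/5).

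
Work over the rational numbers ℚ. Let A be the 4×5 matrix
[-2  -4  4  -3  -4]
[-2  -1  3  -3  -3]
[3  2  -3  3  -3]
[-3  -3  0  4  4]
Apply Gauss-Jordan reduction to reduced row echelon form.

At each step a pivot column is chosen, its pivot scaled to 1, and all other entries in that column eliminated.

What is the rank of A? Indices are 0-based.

[1] R0 /= -2  ⇒  (1, 2, -2, 3/2, 2)
     R1 -= -2·R0  ⇒  (0, 3, -1, 0, 1)
     R2 -= 3·R0  ⇒  (0, -4, 3, -3/2, -9)
     R3 -= -3·R0  ⇒  (0, 3, -6, 17/2, 10)
[2] R1 /= 3  ⇒  (0, 1, -1/3, 0, 1/3)
     R0 -= 2·R1  ⇒  (1, 0, -4/3, 3/2, 4/3)
     R2 -= -4·R1  ⇒  (0, 0, 5/3, -3/2, -23/3)
     R3 -= 3·R1  ⇒  (0, 0, -5, 17/2, 9)
[3] R2 /= 5/3  ⇒  (0, 0, 1, -9/10, -23/5)
     R0 -= -4/3·R2  ⇒  (1, 0, 0, 3/10, -24/5)
     R1 -= -1/3·R2  ⇒  (0, 1, 0, -3/10, -6/5)
     R3 -= -5·R2  ⇒  (0, 0, 0, 4, -14)
[4] R3 /= 4  ⇒  (0, 0, 0, 1, -7/2)
     R0 -= 3/10·R3  ⇒  (1, 0, 0, 0, -15/4)
     R1 -= -3/10·R3  ⇒  (0, 1, 0, 0, -9/4)
     R2 -= -9/10·R3  ⇒  (0, 0, 1, 0, -31/4)

rank = 4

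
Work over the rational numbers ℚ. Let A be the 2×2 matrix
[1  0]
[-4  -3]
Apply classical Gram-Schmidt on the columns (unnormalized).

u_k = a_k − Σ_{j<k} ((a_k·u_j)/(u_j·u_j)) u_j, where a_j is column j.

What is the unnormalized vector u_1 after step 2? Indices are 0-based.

Step 1: u_0 = a_0 = (1, -4).
Step 2: u_1 = a_1 − (12/17)·u_0 = (-12/17, -3/17).

u_1 = (-12/17, -3/17)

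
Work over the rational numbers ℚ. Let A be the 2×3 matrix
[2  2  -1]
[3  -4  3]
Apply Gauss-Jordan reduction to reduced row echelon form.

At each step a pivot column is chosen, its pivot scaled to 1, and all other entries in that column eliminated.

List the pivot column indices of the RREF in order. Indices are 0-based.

pivot columns: 0, 1

[1] R0 /= 2  ⇒  (1, 1, -1/2)
     R1 -= 3·R0  ⇒  (0, -7, 9/2)
[2] R1 /= -7  ⇒  (0, 1, -9/14)
     R0 -= 1·R1  ⇒  (1, 0, 1/7)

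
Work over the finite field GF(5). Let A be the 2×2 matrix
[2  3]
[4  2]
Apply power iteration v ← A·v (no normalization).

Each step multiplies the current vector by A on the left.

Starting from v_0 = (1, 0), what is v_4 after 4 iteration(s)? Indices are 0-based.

v_4 = (3, 2)

v_0 = (1, 0).
v_1 = A·v_0 = (2, 4).
v_2 = A·v_1 = (1, 1).
v_3 = A·v_2 = (0, 1).
v_4 = A·v_3 = (3, 2).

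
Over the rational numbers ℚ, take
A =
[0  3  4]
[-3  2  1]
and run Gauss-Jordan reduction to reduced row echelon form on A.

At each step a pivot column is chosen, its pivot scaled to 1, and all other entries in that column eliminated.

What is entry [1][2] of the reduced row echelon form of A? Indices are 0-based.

pivot(0,0): swap R0↔R1
pivot(0,0)=-3: scale R0 → (1, -2/3, -1/3)
pivot(1,1)=3: scale R1 → (0, 1, 4/3)
  clear (0,1): R0 −= (-2/3)R1 → (1, 0, 5/9)

M[1][2] = 4/3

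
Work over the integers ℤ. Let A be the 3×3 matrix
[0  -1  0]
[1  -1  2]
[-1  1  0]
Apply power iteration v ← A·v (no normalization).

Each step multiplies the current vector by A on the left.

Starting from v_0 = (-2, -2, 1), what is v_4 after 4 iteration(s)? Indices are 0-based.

v_0 = (-2, -2, 1).
v_1 = A·v_0 = (2, 2, 0).
v_2 = A·v_1 = (-2, 0, 0).
v_3 = A·v_2 = (0, -2, 2).
v_4 = A·v_3 = (2, 6, -2).

v_4 = (2, 6, -2)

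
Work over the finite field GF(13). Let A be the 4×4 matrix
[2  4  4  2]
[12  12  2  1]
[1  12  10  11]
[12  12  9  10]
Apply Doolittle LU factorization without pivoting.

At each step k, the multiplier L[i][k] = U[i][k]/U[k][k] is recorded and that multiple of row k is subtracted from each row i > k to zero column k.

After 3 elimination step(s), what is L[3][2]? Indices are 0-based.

[col 0] pivot 2
  R1 -= 6*R0 → (0, 1, 4, 2)  (L[1][0] := 6)
  R2 -= 7*R0 → (0, 10, 8, 10)  (L[2][0] := 7)
  R3 -= 6*R0 → (0, 1, 11, 11)  (L[3][0] := 6)
[col 1] pivot 1
  R2 -= 10*R1 → (0, 0, 7, 3)  (L[2][1] := 10)
  R3 -= 1*R1 → (0, 0, 7, 9)  (L[3][1] := 1)
[col 2] pivot 7
  R3 -= 1*R2 → (0, 0, 0, 6)  (L[3][2] := 1)

L[3][2] = 1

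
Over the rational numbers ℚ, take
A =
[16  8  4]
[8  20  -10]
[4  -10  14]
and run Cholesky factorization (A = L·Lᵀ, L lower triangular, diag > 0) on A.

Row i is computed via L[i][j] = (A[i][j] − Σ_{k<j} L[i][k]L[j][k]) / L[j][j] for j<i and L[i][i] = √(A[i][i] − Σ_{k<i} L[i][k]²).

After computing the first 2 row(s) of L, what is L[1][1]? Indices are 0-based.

Step 1: L[0][0] = √(16) = 4.
  L[1][0] = (8) / L[0][0] = 2.
Step 2: L[1][1] = √(16) = 4.

L[1][1] = 4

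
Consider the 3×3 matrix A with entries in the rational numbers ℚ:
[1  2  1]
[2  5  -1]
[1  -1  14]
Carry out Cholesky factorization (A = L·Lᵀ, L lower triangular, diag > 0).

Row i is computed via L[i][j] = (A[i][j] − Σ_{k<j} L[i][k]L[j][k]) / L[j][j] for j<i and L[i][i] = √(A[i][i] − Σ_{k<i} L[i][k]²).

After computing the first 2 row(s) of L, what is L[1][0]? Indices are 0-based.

L[1][0] = 2

Step 1: L[0][0] = √(1) = 1.
  L[1][0] = (2) / L[0][0] = 2.
Step 2: L[1][1] = √(1) = 1.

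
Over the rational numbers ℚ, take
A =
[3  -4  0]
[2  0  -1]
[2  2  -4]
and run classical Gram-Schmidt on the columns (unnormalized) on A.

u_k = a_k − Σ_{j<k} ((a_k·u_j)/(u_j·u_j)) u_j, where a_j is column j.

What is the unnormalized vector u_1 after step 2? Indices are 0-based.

u_1 = (-44/17, 16/17, 50/17)

Step 1: u_0 = a_0 = (3, 2, 2).
Step 2: u_1 = a_1 − (-8/17)·u_0 = (-44/17, 16/17, 50/17).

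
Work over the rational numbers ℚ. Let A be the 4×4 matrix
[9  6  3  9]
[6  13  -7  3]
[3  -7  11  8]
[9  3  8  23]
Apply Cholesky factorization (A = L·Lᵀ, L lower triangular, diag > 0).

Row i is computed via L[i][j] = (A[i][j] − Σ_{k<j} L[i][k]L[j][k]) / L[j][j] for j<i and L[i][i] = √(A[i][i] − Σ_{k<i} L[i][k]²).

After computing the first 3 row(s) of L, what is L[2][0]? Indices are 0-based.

L[2][0] = 1

Step 1: L[0][0] = √(9) = 3.
  L[1][0] = (6) / L[0][0] = 2.
Step 2: L[1][1] = √(9) = 3.
  L[2][0] = (3) / L[0][0] = 1.
  L[2][1] = (-9) / L[1][1] = -3.
Step 3: L[2][2] = √(1) = 1.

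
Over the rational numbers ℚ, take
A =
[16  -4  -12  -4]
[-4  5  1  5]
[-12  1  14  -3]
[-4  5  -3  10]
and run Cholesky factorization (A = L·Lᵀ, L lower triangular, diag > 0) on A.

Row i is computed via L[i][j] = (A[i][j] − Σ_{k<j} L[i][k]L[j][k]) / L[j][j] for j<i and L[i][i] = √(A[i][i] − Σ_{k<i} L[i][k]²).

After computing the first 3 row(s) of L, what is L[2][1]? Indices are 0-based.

Step 1: L[0][0] = √(16) = 4.
  L[1][0] = (-4) / L[0][0] = -1.
Step 2: L[1][1] = √(4) = 2.
  L[2][0] = (-12) / L[0][0] = -3.
  L[2][1] = (-2) / L[1][1] = -1.
Step 3: L[2][2] = √(4) = 2.

L[2][1] = -1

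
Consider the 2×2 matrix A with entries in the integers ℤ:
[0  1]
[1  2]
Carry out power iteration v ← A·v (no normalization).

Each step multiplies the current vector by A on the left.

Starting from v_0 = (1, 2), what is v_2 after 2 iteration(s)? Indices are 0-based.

v_2 = (5, 12)

v_0 = (1, 2).
v_1 = A·v_0 = (2, 5).
v_2 = A·v_1 = (5, 12).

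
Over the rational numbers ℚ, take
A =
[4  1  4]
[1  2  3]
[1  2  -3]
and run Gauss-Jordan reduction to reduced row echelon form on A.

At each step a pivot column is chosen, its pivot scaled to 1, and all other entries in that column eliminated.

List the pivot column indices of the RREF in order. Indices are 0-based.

step 1: normalize row 0 (÷4) = (1, 1/4, 1)
  row 1: subtract 1×row0 = (0, 7/4, 2)
  row 2: subtract 1×row0 = (0, 7/4, -4)
step 2: normalize row 1 (÷7/4) = (0, 1, 8/7)
  row 0: subtract 1/4×row1 = (1, 0, 5/7)
  row 2: subtract 7/4×row1 = (0, 0, -6)
step 3: normalize row 2 (÷-6) = (0, 0, 1)
  row 0: subtract 5/7×row2 = (1, 0, 0)
  row 1: subtract 8/7×row2 = (0, 1, 0)

pivot columns: 0, 1, 2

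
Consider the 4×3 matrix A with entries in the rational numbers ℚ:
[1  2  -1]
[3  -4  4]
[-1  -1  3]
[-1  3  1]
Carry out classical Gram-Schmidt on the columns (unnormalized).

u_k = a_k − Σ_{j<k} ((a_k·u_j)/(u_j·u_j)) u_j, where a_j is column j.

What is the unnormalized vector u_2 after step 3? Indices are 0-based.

u_2 = (1/4, 59/36, 85/36, 101/36)

Step 1: u_0 = a_0 = (1, 3, -1, -1).
Step 2: u_1 = a_1 − (-1)·u_0 = (3, -1, -2, 2).
Step 3: u_2 = a_2 − (7/12)·u_0 − (-11/18)·u_1 = (1/4, 59/36, 85/36, 101/36).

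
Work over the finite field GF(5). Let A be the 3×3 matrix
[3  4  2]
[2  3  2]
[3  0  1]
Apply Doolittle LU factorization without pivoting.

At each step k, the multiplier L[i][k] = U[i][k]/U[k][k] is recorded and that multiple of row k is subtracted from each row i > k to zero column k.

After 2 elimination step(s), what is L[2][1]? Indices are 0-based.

L[2][1] = 3

k=0: U[0][0]=3
  eliminate (1,0): mult=4, new row 1: (0, 2, 4); set L[1][0]=4
  eliminate (2,0): mult=1, new row 2: (0, 1, 4); set L[2][0]=1
k=1: U[1][1]=2
  eliminate (2,1): mult=3, new row 2: (0, 0, 2); set L[2][1]=3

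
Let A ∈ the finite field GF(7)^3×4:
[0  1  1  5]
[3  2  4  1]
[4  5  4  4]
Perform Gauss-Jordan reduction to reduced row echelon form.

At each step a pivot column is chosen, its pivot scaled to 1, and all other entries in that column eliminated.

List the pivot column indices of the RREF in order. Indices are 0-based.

pivot(0,0): swap R0↔R1
pivot(0,0)=3: scale R0 → (1, 3, 6, 5)
  clear (2,0): R2 −= (4)R0 → (0, 0, 1, 5)
pivot(1,1)=1: scale R1 → (0, 1, 1, 5)
  clear (0,1): R0 −= (3)R1 → (1, 0, 3, 4)
pivot(2,2)=1: scale R2 → (0, 0, 1, 5)
  clear (0,2): R0 −= (3)R2 → (1, 0, 0, 3)
  clear (1,2): R1 −= (1)R2 → (0, 1, 0, 0)

pivot columns: 0, 1, 2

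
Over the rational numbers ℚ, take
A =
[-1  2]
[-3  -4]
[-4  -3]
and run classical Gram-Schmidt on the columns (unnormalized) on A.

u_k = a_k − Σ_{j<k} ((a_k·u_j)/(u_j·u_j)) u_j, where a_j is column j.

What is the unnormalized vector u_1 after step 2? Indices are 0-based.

Step 1: u_0 = a_0 = (-1, -3, -4).
Step 2: u_1 = a_1 − (11/13)·u_0 = (37/13, -19/13, 5/13).

u_1 = (37/13, -19/13, 5/13)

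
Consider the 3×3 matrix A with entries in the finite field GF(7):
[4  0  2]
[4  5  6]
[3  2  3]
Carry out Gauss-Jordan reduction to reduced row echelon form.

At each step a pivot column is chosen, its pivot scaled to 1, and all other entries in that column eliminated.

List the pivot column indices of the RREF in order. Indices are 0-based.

pivot columns: 0, 1, 2

[1] R0 /= 4  ⇒  (1, 0, 4)
     R1 -= 4·R0  ⇒  (0, 5, 4)
     R2 -= 3·R0  ⇒  (0, 2, 5)
[2] R1 /= 5  ⇒  (0, 1, 5)
     R2 -= 2·R1  ⇒  (0, 0, 2)
[3] R2 /= 2  ⇒  (0, 0, 1)
     R0 -= 4·R2  ⇒  (1, 0, 0)
     R1 -= 5·R2  ⇒  (0, 1, 0)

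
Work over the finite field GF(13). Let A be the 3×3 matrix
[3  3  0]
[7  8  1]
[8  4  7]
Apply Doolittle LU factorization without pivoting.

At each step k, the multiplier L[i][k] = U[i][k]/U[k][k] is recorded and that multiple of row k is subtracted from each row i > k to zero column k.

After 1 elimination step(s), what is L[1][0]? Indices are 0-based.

L[1][0] = 11

k=0: U[0][0]=3
  eliminate (1,0): mult=11, new row 1: (0, 1, 1); set L[1][0]=11
  eliminate (2,0): mult=7, new row 2: (0, 9, 7); set L[2][0]=7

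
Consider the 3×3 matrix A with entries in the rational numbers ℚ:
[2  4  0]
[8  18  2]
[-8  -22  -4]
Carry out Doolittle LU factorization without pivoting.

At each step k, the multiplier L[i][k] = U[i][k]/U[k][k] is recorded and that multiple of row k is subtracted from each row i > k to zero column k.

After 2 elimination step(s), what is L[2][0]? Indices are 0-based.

Step 1: pivot at (0,0) is 2.
  row1 ← row1 − (4)·row0  ⇒  L[1][0]=4, U row1=(0, 2, 2)
  row2 ← row2 − (-4)·row0  ⇒  L[2][0]=-4, U row2=(0, -6, -4)
Step 2: pivot at (1,1) is 2.
  row2 ← row2 − (-3)·row1  ⇒  L[2][1]=-3, U row2=(0, 0, 2)

L[2][0] = -4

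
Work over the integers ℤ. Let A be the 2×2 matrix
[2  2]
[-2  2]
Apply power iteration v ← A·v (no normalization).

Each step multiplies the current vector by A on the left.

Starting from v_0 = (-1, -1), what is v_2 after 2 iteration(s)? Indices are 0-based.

v_2 = (-8, 8)

v_0 = (-1, -1).
v_1 = A·v_0 = (-4, 0).
v_2 = A·v_1 = (-8, 8).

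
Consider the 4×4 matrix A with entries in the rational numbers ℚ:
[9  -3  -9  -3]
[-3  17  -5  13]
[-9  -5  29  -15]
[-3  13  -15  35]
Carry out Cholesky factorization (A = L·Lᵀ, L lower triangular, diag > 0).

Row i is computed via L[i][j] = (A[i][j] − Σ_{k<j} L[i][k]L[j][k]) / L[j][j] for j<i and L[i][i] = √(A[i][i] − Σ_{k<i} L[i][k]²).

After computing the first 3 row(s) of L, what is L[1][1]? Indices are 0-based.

L[1][1] = 4

Step 1: L[0][0] = √(9) = 3.
  L[1][0] = (-3) / L[0][0] = -1.
Step 2: L[1][1] = √(16) = 4.
  L[2][0] = (-9) / L[0][0] = -3.
  L[2][1] = (-8) / L[1][1] = -2.
Step 3: L[2][2] = √(16) = 4.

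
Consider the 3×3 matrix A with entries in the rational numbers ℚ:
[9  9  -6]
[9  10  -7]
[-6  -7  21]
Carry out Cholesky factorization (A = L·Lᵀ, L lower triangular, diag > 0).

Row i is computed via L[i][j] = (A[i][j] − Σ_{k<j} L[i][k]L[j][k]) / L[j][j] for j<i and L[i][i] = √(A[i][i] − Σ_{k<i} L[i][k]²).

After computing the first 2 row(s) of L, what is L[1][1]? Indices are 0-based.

L[1][1] = 1

Step 1: L[0][0] = √(9) = 3.
  L[1][0] = (9) / L[0][0] = 3.
Step 2: L[1][1] = √(1) = 1.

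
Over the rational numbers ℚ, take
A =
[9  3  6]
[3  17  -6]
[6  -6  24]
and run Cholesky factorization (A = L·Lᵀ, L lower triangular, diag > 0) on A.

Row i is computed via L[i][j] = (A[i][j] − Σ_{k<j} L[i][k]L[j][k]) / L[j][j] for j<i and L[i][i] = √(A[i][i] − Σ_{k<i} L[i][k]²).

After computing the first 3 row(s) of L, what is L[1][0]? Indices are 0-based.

L[1][0] = 1

Step 1: L[0][0] = √(9) = 3.
  L[1][0] = (3) / L[0][0] = 1.
Step 2: L[1][1] = √(16) = 4.
  L[2][0] = (6) / L[0][0] = 2.
  L[2][1] = (-8) / L[1][1] = -2.
Step 3: L[2][2] = √(16) = 4.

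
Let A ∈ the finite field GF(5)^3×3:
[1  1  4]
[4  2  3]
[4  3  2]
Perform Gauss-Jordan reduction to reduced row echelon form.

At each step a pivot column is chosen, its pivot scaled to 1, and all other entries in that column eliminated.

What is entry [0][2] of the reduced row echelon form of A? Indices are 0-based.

M[0][2] = 0

step 1: normalize row 0 (÷1) = (1, 1, 4)
  row 1: subtract 4×row0 = (0, 3, 2)
  row 2: subtract 4×row0 = (0, 4, 1)
step 2: normalize row 1 (÷3) = (0, 1, 4)
  row 0: subtract 1×row1 = (1, 0, 0)
  row 2: subtract 4×row1 = (0, 0, 0)
skip col 2 (zero from row 2)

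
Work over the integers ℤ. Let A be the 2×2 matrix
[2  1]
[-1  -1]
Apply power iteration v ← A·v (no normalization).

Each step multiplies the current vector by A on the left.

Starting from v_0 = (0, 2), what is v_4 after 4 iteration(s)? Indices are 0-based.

v_4 = (6, -2)

v_0 = (0, 2).
v_1 = A·v_0 = (2, -2).
v_2 = A·v_1 = (2, 0).
v_3 = A·v_2 = (4, -2).
v_4 = A·v_3 = (6, -2).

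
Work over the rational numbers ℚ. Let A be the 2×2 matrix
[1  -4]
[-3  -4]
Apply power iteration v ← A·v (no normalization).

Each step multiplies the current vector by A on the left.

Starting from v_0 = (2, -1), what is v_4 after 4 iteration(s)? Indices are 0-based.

v_0 = (2, -1).
v_1 = A·v_0 = (6, -2).
v_2 = A·v_1 = (14, -10).
v_3 = A·v_2 = (54, -2).
v_4 = A·v_3 = (62, -154).

v_4 = (62, -154)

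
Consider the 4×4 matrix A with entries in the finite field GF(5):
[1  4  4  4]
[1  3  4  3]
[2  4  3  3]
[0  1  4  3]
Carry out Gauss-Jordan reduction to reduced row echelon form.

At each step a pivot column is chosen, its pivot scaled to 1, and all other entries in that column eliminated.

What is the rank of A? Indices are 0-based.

[1] R0 /= 1  ⇒  (1, 4, 4, 4)
     R1 -= 1·R0  ⇒  (0, 4, 0, 4)
     R2 -= 2·R0  ⇒  (0, 1, 0, 0)
[2] R1 /= 4  ⇒  (0, 1, 0, 1)
     R0 -= 4·R1  ⇒  (1, 0, 4, 0)
     R2 -= 1·R1  ⇒  (0, 0, 0, 4)
     R3 -= 1·R1  ⇒  (0, 0, 4, 2)
[3] R2 <-> R3
[3] R2 /= 4  ⇒  (0, 0, 1, 3)
     R0 -= 4·R2  ⇒  (1, 0, 0, 3)
[4] R3 /= 4  ⇒  (0, 0, 0, 1)
     R0 -= 3·R3  ⇒  (1, 0, 0, 0)
     R1 -= 1·R3  ⇒  (0, 1, 0, 0)
     R2 -= 3·R3  ⇒  (0, 0, 1, 0)

rank = 4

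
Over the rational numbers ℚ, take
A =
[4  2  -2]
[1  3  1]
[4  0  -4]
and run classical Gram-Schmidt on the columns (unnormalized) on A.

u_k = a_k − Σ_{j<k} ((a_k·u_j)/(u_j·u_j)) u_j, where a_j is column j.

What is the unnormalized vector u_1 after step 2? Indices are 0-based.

u_1 = (2/3, 8/3, -4/3)

Step 1: u_0 = a_0 = (4, 1, 4).
Step 2: u_1 = a_1 − (1/3)·u_0 = (2/3, 8/3, -4/3).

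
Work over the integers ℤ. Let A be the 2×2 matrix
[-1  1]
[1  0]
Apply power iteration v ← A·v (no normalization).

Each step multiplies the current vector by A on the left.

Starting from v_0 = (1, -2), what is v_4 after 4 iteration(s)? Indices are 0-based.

v_4 = (11, -7)

v_0 = (1, -2).
v_1 = A·v_0 = (-3, 1).
v_2 = A·v_1 = (4, -3).
v_3 = A·v_2 = (-7, 4).
v_4 = A·v_3 = (11, -7).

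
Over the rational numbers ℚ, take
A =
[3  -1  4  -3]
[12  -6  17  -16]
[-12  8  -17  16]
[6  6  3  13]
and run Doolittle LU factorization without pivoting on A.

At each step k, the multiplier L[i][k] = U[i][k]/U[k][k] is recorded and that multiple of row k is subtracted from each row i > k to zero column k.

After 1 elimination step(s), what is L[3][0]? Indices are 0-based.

k=0: U[0][0]=3
  eliminate (1,0): mult=4, new row 1: (0, -2, 1, -4); set L[1][0]=4
  eliminate (2,0): mult=-4, new row 2: (0, 4, -1, 4); set L[2][0]=-4
  eliminate (3,0): mult=2, new row 3: (0, 8, -5, 19); set L[3][0]=2

L[3][0] = 2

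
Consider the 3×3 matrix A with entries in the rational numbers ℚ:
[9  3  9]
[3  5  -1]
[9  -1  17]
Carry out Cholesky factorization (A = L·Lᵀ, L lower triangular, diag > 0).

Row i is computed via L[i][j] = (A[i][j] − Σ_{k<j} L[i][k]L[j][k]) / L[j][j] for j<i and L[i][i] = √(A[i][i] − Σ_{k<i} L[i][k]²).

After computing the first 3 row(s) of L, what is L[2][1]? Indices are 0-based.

Step 1: L[0][0] = √(9) = 3.
  L[1][0] = (3) / L[0][0] = 1.
Step 2: L[1][1] = √(4) = 2.
  L[2][0] = (9) / L[0][0] = 3.
  L[2][1] = (-4) / L[1][1] = -2.
Step 3: L[2][2] = √(4) = 2.

L[2][1] = -2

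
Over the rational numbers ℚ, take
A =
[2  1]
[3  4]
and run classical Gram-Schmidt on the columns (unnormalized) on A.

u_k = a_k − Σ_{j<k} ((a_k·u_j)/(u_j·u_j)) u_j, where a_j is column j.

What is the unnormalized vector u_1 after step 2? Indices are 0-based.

u_1 = (-15/13, 10/13)

Step 1: u_0 = a_0 = (2, 3).
Step 2: u_1 = a_1 − (14/13)·u_0 = (-15/13, 10/13).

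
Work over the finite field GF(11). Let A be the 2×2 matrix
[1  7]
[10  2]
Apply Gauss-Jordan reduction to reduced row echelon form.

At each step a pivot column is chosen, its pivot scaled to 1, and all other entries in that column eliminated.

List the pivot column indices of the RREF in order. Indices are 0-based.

step 1: normalize row 0 (÷1) = (1, 7)
  row 1: subtract 10×row0 = (0, 9)
step 2: normalize row 1 (÷9) = (0, 1)
  row 0: subtract 7×row1 = (1, 0)

pivot columns: 0, 1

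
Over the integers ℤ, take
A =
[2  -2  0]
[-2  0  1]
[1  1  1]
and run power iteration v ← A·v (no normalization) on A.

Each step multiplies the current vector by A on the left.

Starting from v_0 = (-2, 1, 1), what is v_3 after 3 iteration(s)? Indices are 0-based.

v_3 = (-68, 43, -11)

v_0 = (-2, 1, 1).
v_1 = A·v_0 = (-6, 5, 0).
v_2 = A·v_1 = (-22, 12, -1).
v_3 = A·v_2 = (-68, 43, -11).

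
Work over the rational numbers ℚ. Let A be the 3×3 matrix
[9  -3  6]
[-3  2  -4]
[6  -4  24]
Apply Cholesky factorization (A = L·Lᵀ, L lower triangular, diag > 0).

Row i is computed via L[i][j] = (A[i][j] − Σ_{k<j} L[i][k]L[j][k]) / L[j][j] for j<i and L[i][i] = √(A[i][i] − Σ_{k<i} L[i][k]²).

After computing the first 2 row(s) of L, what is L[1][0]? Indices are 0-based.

Step 1: L[0][0] = √(9) = 3.
  L[1][0] = (-3) / L[0][0] = -1.
Step 2: L[1][1] = √(1) = 1.

L[1][0] = -1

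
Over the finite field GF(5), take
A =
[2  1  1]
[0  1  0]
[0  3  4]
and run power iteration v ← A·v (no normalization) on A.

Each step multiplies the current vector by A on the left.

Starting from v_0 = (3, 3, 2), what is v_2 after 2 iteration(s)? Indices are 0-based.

v_2 = (2, 3, 2)

v_0 = (3, 3, 2).
v_1 = A·v_0 = (1, 3, 2).
v_2 = A·v_1 = (2, 3, 2).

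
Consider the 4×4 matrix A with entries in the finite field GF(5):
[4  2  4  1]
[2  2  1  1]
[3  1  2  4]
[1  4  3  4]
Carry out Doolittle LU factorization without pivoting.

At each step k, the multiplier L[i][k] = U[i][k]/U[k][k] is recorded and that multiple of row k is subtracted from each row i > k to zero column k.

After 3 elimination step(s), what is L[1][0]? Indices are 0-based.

L[1][0] = 3

[col 0] pivot 4
  R1 -= 3*R0 → (0, 1, 4, 3)  (L[1][0] := 3)
  R2 -= 2*R0 → (0, 2, 4, 2)  (L[2][0] := 2)
  R3 -= 4*R0 → (0, 1, 2, 0)  (L[3][0] := 4)
[col 1] pivot 1
  R2 -= 2*R1 → (0, 0, 1, 1)  (L[2][1] := 2)
  R3 -= 1*R1 → (0, 0, 3, 2)  (L[3][1] := 1)
[col 2] pivot 1
  R3 -= 3*R2 → (0, 0, 0, 4)  (L[3][2] := 3)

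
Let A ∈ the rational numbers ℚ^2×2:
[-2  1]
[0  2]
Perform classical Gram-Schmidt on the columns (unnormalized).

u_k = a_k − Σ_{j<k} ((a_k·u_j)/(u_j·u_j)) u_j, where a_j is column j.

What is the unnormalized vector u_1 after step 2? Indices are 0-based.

u_1 = (0, 2)

Step 1: u_0 = a_0 = (-2, 0).
Step 2: u_1 = a_1 − (-1/2)·u_0 = (0, 2).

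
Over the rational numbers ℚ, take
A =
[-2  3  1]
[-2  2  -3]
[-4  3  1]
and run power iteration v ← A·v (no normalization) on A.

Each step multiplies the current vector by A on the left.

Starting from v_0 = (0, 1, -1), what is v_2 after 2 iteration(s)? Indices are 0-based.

v_2 = (13, 0, 9)

v_0 = (0, 1, -1).
v_1 = A·v_0 = (2, 5, 2).
v_2 = A·v_1 = (13, 0, 9).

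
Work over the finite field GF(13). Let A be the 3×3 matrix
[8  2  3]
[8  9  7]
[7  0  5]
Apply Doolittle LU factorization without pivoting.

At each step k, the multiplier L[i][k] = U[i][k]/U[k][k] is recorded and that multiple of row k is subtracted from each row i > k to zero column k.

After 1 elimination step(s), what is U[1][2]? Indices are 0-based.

Step 1: pivot at (0,0) is 8.
  row1 ← row1 − (1)·row0  ⇒  L[1][0]=1, U row1=(0, 7, 4)
  row2 ← row2 − (9)·row0  ⇒  L[2][0]=9, U row2=(0, 8, 4)

U[1][2] = 4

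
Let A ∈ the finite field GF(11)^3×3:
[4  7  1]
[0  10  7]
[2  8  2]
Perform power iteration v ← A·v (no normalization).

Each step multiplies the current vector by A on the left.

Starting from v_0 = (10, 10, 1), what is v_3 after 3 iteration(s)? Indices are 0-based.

v_3 = (8, 7, 0)

v_0 = (10, 10, 1).
v_1 = A·v_0 = (1, 8, 3).
v_2 = A·v_1 = (8, 2, 6).
v_3 = A·v_2 = (8, 7, 0).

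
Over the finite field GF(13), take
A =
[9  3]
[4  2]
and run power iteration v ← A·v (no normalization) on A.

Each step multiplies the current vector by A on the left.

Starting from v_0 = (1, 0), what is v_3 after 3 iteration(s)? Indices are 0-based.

v_0 = (1, 0).
v_1 = A·v_0 = (9, 4).
v_2 = A·v_1 = (2, 5).
v_3 = A·v_2 = (7, 5).

v_3 = (7, 5)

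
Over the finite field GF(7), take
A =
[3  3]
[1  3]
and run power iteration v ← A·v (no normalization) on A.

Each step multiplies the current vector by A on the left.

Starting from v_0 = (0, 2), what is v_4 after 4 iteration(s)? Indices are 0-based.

v_4 = (3, 0)

v_0 = (0, 2).
v_1 = A·v_0 = (6, 6).
v_2 = A·v_1 = (1, 3).
v_3 = A·v_2 = (5, 3).
v_4 = A·v_3 = (3, 0).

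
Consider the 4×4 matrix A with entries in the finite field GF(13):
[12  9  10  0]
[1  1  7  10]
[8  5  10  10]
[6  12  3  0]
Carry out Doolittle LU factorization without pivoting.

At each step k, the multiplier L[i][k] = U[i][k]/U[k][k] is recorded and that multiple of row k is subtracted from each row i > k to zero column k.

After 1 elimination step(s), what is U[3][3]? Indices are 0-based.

Step 1: pivot at (0,0) is 12.
  row1 ← row1 − (12)·row0  ⇒  L[1][0]=12, U row1=(0, 10, 4, 10)
  row2 ← row2 − (5)·row0  ⇒  L[2][0]=5, U row2=(0, 12, 12, 10)
  row3 ← row3 − (7)·row0  ⇒  L[3][0]=7, U row3=(0, 1, 11, 0)

U[3][3] = 0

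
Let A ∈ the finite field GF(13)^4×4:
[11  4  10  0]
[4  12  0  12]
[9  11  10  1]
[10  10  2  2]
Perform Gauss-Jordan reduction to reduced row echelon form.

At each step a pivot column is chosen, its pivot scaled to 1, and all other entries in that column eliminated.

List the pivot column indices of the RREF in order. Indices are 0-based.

[1] R0 /= 11  ⇒  (1, 11, 8, 0)
     R1 -= 4·R0  ⇒  (0, 7, 7, 12)
     R2 -= 9·R0  ⇒  (0, 3, 3, 1)
     R3 -= 10·R0  ⇒  (0, 4, 0, 2)
[2] R1 /= 7  ⇒  (0, 1, 1, 11)
     R0 -= 11·R1  ⇒  (1, 0, 10, 9)
     R2 -= 3·R1  ⇒  (0, 0, 0, 7)
     R3 -= 4·R1  ⇒  (0, 0, 9, 10)
[3] R2 <-> R3
[3] R2 /= 9  ⇒  (0, 0, 1, 4)
     R0 -= 10·R2  ⇒  (1, 0, 0, 8)
     R1 -= 1·R2  ⇒  (0, 1, 0, 7)
[4] R3 /= 7  ⇒  (0, 0, 0, 1)
     R0 -= 8·R3  ⇒  (1, 0, 0, 0)
     R1 -= 7·R3  ⇒  (0, 1, 0, 0)
     R2 -= 4·R3  ⇒  (0, 0, 1, 0)

pivot columns: 0, 1, 2, 3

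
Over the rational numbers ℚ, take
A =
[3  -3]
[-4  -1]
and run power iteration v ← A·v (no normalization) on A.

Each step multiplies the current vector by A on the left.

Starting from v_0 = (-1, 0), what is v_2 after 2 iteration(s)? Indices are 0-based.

v_2 = (-21, 8)

v_0 = (-1, 0).
v_1 = A·v_0 = (-3, 4).
v_2 = A·v_1 = (-21, 8).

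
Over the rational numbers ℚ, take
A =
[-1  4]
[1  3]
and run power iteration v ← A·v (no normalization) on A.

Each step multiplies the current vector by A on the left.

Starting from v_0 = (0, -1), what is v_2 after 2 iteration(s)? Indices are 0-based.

v_2 = (-8, -13)

v_0 = (0, -1).
v_1 = A·v_0 = (-4, -3).
v_2 = A·v_1 = (-8, -13).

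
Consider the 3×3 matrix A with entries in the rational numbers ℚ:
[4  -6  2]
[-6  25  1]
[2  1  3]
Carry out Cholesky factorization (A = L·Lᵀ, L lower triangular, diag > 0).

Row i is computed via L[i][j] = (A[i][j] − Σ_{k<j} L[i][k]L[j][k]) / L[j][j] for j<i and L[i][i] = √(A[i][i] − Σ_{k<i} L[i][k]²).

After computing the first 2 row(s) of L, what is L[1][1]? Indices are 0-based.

L[1][1] = 4

Step 1: L[0][0] = √(4) = 2.
  L[1][0] = (-6) / L[0][0] = -3.
Step 2: L[1][1] = √(16) = 4.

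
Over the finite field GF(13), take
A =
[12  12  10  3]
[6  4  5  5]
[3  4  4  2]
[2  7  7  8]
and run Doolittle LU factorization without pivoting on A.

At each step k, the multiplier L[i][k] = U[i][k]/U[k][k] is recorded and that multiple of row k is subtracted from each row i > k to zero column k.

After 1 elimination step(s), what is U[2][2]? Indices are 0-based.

[col 0] pivot 12
  R1 -= 7*R0 → (0, 11, 0, 10)  (L[1][0] := 7)
  R2 -= 10*R0 → (0, 1, 8, 11)  (L[2][0] := 10)
  R3 -= 11*R0 → (0, 5, 1, 1)  (L[3][0] := 11)

U[2][2] = 8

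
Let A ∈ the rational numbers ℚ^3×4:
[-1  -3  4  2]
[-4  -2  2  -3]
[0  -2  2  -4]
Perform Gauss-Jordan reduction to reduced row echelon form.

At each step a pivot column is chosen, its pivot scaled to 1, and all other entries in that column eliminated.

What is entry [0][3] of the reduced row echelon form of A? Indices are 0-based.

[1] R0 /= -1  ⇒  (1, 3, -4, -2)
     R1 -= -4·R0  ⇒  (0, 10, -14, -11)
[2] R1 /= 10  ⇒  (0, 1, -7/5, -11/10)
     R0 -= 3·R1  ⇒  (1, 0, 1/5, 13/10)
     R2 -= -2·R1  ⇒  (0, 0, -4/5, -31/5)
[3] R2 /= -4/5  ⇒  (0, 0, 1, 31/4)
     R0 -= 1/5·R2  ⇒  (1, 0, 0, -1/4)
     R1 -= -7/5·R2  ⇒  (0, 1, 0, 39/4)

M[0][3] = -1/4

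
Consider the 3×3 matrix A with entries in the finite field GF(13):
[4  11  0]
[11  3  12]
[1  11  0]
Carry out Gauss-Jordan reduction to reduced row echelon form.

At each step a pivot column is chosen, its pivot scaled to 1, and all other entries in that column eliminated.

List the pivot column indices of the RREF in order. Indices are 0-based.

pivot columns: 0, 1, 2

step 1: normalize row 0 (÷4) = (1, 6, 0)
  row 1: subtract 11×row0 = (0, 2, 12)
  row 2: subtract 1×row0 = (0, 5, 0)
step 2: normalize row 1 (÷2) = (0, 1, 6)
  row 0: subtract 6×row1 = (1, 0, 3)
  row 2: subtract 5×row1 = (0, 0, 9)
step 3: normalize row 2 (÷9) = (0, 0, 1)
  row 0: subtract 3×row2 = (1, 0, 0)
  row 1: subtract 6×row2 = (0, 1, 0)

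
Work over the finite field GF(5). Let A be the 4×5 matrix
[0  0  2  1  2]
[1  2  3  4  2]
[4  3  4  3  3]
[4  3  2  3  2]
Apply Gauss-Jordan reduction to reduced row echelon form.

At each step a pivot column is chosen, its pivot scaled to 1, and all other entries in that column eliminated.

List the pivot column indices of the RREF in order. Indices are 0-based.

pivot columns: 0, 2, 3, 4

pivot(0,0): swap R0↔R1
pivot(0,0)=1: scale R0 → (1, 2, 3, 4, 2)
  clear (2,0): R2 −= (4)R0 → (0, 0, 2, 2, 0)
  clear (3,0): R3 −= (4)R0 → (0, 0, 0, 2, 4)
col 1: no nonzero at/below row 1; advance.
pivot(1,2)=2: scale R1 → (0, 0, 1, 3, 1)
  clear (0,2): R0 −= (3)R1 → (1, 2, 0, 0, 4)
  clear (2,2): R2 −= (2)R1 → (0, 0, 0, 1, 3)
pivot(2,3)=1: scale R2 → (0, 0, 0, 1, 3)
  clear (1,3): R1 −= (3)R2 → (0, 0, 1, 0, 2)
  clear (3,3): R3 −= (2)R2 → (0, 0, 0, 0, 3)
pivot(3,4)=3: scale R3 → (0, 0, 0, 0, 1)
  clear (0,4): R0 −= (4)R3 → (1, 2, 0, 0, 0)
  clear (1,4): R1 −= (2)R3 → (0, 0, 1, 0, 0)
  clear (2,4): R2 −= (3)R3 → (0, 0, 0, 1, 0)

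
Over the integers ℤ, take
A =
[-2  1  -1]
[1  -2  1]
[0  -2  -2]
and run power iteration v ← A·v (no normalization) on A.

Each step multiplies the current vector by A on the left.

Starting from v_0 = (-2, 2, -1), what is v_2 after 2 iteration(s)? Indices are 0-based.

v_2 = (-19, 19, 18)

v_0 = (-2, 2, -1).
v_1 = A·v_0 = (7, -7, -2).
v_2 = A·v_1 = (-19, 19, 18).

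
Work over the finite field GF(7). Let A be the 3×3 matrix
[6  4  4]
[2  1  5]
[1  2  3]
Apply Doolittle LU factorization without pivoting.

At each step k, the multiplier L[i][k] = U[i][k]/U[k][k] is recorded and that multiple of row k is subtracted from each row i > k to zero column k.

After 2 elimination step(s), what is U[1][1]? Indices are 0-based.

U[1][1] = 2

Step 1: pivot at (0,0) is 6.
  row1 ← row1 − (5)·row0  ⇒  L[1][0]=5, U row1=(0, 2, 6)
  row2 ← row2 − (6)·row0  ⇒  L[2][0]=6, U row2=(0, 6, 0)
Step 2: pivot at (1,1) is 2.
  row2 ← row2 − (3)·row1  ⇒  L[2][1]=3, U row2=(0, 0, 3)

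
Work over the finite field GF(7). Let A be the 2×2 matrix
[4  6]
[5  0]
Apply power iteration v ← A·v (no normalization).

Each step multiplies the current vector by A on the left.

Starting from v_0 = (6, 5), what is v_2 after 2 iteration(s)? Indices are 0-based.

v_0 = (6, 5).
v_1 = A·v_0 = (5, 2).
v_2 = A·v_1 = (4, 4).

v_2 = (4, 4)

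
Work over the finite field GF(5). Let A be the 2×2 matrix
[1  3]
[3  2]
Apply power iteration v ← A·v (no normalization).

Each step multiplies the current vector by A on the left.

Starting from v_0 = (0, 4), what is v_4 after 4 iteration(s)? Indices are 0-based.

v_4 = (3, 0)

v_0 = (0, 4).
v_1 = A·v_0 = (2, 3).
v_2 = A·v_1 = (1, 2).
v_3 = A·v_2 = (2, 2).
v_4 = A·v_3 = (3, 0).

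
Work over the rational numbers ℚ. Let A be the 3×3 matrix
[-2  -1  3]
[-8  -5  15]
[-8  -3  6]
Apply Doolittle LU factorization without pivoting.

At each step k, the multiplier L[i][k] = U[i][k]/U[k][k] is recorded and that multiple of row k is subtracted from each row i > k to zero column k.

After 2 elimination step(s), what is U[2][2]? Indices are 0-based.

U[2][2] = -3

k=0: U[0][0]=-2
  eliminate (1,0): mult=4, new row 1: (0, -1, 3); set L[1][0]=4
  eliminate (2,0): mult=4, new row 2: (0, 1, -6); set L[2][0]=4
k=1: U[1][1]=-1
  eliminate (2,1): mult=-1, new row 2: (0, 0, -3); set L[2][1]=-1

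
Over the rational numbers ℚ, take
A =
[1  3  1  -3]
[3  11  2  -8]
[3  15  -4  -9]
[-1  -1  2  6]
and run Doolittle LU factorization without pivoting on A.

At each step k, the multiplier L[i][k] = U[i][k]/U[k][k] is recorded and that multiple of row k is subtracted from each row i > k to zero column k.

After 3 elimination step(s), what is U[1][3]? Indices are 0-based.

U[1][3] = 1

k=0: U[0][0]=1
  eliminate (1,0): mult=3, new row 1: (0, 2, -1, 1); set L[1][0]=3
  eliminate (2,0): mult=3, new row 2: (0, 6, -7, 0); set L[2][0]=3
  eliminate (3,0): mult=-1, new row 3: (0, 2, 3, 3); set L[3][0]=-1
k=1: U[1][1]=2
  eliminate (2,1): mult=3, new row 2: (0, 0, -4, -3); set L[2][1]=3
  eliminate (3,1): mult=1, new row 3: (0, 0, 4, 2); set L[3][1]=1
k=2: U[2][2]=-4
  eliminate (3,2): mult=-1, new row 3: (0, 0, 0, -1); set L[3][2]=-1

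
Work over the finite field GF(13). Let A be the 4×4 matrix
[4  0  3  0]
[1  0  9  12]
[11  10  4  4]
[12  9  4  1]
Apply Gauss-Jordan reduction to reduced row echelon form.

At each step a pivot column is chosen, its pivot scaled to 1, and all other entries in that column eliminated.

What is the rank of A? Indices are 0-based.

pivot(0,0)=4: scale R0 → (1, 0, 4, 0)
  clear (1,0): R1 −= (1)R0 → (0, 0, 5, 12)
  clear (2,0): R2 −= (11)R0 → (0, 10, 12, 4)
  clear (3,0): R3 −= (12)R0 → (0, 9, 8, 1)
pivot(1,1): swap R1↔R2
pivot(1,1)=10: scale R1 → (0, 1, 9, 3)
  clear (3,1): R3 −= (9)R1 → (0, 0, 5, 0)
pivot(2,2)=5: scale R2 → (0, 0, 1, 5)
  clear (0,2): R0 −= (4)R2 → (1, 0, 0, 6)
  clear (1,2): R1 −= (9)R2 → (0, 1, 0, 10)
  clear (3,2): R3 −= (5)R2 → (0, 0, 0, 1)
pivot(3,3)=1: scale R3 → (0, 0, 0, 1)
  clear (0,3): R0 −= (6)R3 → (1, 0, 0, 0)
  clear (1,3): R1 −= (10)R3 → (0, 1, 0, 0)
  clear (2,3): R2 −= (5)R3 → (0, 0, 1, 0)

rank = 4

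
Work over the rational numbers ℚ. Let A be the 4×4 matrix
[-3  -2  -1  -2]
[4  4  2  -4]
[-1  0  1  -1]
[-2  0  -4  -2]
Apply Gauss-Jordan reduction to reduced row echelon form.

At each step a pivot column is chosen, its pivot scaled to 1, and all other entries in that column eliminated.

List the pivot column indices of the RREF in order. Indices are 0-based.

pivot columns: 0, 1, 2, 3

pivot(0,0)=-3: scale R0 → (1, 2/3, 1/3, 2/3)
  clear (1,0): R1 −= (4)R0 → (0, 4/3, 2/3, -20/3)
  clear (2,0): R2 −= (-1)R0 → (0, 2/3, 4/3, -1/3)
  clear (3,0): R3 −= (-2)R0 → (0, 4/3, -10/3, -2/3)
pivot(1,1)=4/3: scale R1 → (0, 1, 1/2, -5)
  clear (0,1): R0 −= (2/3)R1 → (1, 0, 0, 4)
  clear (2,1): R2 −= (2/3)R1 → (0, 0, 1, 3)
  clear (3,1): R3 −= (4/3)R1 → (0, 0, -4, 6)
pivot(2,2)=1: scale R2 → (0, 0, 1, 3)
  clear (1,2): R1 −= (1/2)R2 → (0, 1, 0, -13/2)
  clear (3,2): R3 −= (-4)R2 → (0, 0, 0, 18)
pivot(3,3)=18: scale R3 → (0, 0, 0, 1)
  clear (0,3): R0 −= (4)R3 → (1, 0, 0, 0)
  clear (1,3): R1 −= (-13/2)R3 → (0, 1, 0, 0)
  clear (2,3): R2 −= (3)R3 → (0, 0, 1, 0)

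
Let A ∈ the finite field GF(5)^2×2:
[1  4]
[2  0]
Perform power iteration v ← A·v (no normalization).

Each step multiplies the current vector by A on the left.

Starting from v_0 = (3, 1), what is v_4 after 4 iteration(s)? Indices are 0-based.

v_4 = (0, 4)

v_0 = (3, 1).
v_1 = A·v_0 = (2, 1).
v_2 = A·v_1 = (1, 4).
v_3 = A·v_2 = (2, 2).
v_4 = A·v_3 = (0, 4).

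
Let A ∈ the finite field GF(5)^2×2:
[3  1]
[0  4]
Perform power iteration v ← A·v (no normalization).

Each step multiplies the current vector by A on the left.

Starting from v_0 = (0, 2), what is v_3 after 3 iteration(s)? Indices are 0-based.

v_0 = (0, 2).
v_1 = A·v_0 = (2, 3).
v_2 = A·v_1 = (4, 2).
v_3 = A·v_2 = (4, 3).

v_3 = (4, 3)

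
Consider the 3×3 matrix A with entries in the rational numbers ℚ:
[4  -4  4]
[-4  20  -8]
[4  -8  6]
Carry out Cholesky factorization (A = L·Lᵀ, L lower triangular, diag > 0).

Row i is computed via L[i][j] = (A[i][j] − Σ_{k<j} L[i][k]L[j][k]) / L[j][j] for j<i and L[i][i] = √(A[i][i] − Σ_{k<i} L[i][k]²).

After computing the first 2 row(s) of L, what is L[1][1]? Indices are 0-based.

Step 1: L[0][0] = √(4) = 2.
  L[1][0] = (-4) / L[0][0] = -2.
Step 2: L[1][1] = √(16) = 4.

L[1][1] = 4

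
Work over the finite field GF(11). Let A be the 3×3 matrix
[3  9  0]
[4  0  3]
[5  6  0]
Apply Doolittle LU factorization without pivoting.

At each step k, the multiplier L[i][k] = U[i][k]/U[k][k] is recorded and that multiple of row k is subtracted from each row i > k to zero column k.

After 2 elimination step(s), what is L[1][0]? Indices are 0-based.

L[1][0] = 5

[col 0] pivot 3
  R1 -= 5*R0 → (0, 10, 3)  (L[1][0] := 5)
  R2 -= 9*R0 → (0, 2, 0)  (L[2][0] := 9)
[col 1] pivot 10
  R2 -= 9*R1 → (0, 0, 6)  (L[2][1] := 9)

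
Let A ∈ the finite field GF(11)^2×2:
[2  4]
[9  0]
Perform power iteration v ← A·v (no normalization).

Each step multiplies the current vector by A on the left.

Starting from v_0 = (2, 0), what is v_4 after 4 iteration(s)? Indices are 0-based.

v_0 = (2, 0).
v_1 = A·v_0 = (4, 7).
v_2 = A·v_1 = (3, 3).
v_3 = A·v_2 = (7, 5).
v_4 = A·v_3 = (1, 8).

v_4 = (1, 8)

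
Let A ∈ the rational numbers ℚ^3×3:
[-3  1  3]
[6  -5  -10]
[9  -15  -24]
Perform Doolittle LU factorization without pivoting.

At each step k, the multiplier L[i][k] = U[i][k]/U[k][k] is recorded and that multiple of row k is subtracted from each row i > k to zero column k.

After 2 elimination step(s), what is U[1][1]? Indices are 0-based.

U[1][1] = -3

k=0: U[0][0]=-3
  eliminate (1,0): mult=-2, new row 1: (0, -3, -4); set L[1][0]=-2
  eliminate (2,0): mult=-3, new row 2: (0, -12, -15); set L[2][0]=-3
k=1: U[1][1]=-3
  eliminate (2,1): mult=4, new row 2: (0, 0, 1); set L[2][1]=4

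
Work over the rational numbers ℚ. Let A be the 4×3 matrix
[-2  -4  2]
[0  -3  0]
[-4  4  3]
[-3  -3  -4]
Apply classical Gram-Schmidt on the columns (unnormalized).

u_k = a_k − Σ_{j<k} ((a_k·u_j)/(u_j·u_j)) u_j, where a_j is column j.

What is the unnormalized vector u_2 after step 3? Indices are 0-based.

u_2 = (482/161, 156/161, 179/161, -80/23)

Step 1: u_0 = a_0 = (-2, 0, -4, -3).
Step 2: u_1 = a_1 − (1/29)·u_0 = (-114/29, -3, 120/29, -84/29).
Step 3: u_2 = a_2 − (-4/29)·u_0 − (52/161)·u_1 = (482/161, 156/161, 179/161, -80/23).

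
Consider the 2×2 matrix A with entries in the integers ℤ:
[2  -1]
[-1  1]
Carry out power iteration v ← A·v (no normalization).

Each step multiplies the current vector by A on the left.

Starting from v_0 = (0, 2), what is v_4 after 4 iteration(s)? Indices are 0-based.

v_0 = (0, 2).
v_1 = A·v_0 = (-2, 2).
v_2 = A·v_1 = (-6, 4).
v_3 = A·v_2 = (-16, 10).
v_4 = A·v_3 = (-42, 26).

v_4 = (-42, 26)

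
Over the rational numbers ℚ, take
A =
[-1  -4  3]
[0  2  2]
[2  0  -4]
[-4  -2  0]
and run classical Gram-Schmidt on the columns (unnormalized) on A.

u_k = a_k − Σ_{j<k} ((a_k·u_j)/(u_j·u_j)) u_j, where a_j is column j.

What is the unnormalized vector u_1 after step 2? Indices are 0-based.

u_1 = (-24/7, 2, -8/7, 2/7)

Step 1: u_0 = a_0 = (-1, 0, 2, -4).
Step 2: u_1 = a_1 − (4/7)·u_0 = (-24/7, 2, -8/7, 2/7).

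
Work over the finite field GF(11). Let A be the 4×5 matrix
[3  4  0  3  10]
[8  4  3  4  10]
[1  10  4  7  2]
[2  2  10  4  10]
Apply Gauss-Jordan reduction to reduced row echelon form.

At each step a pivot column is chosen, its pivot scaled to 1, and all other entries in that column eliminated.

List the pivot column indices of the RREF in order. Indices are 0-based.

pivot columns: 0, 1, 2, 3

step 1: normalize row 0 (÷3) = (1, 5, 0, 1, 7)
  row 1: subtract 8×row0 = (0, 8, 3, 7, 9)
  row 2: subtract 1×row0 = (0, 5, 4, 6, 6)
  row 3: subtract 2×row0 = (0, 3, 10, 2, 7)
step 2: normalize row 1 (÷8) = (0, 1, 10, 5, 8)
  row 0: subtract 5×row1 = (1, 0, 5, 9, 0)
  row 2: subtract 5×row1 = (0, 0, 9, 3, 10)
  row 3: subtract 3×row1 = (0, 0, 2, 9, 5)
step 3: normalize row 2 (÷9) = (0, 0, 1, 4, 6)
  row 0: subtract 5×row2 = (1, 0, 0, 0, 3)
  row 1: subtract 10×row2 = (0, 1, 0, 9, 3)
  row 3: subtract 2×row2 = (0, 0, 0, 1, 4)
step 4: normalize row 3 (÷1) = (0, 0, 0, 1, 4)
  row 1: subtract 9×row3 = (0, 1, 0, 0, 0)
  row 2: subtract 4×row3 = (0, 0, 1, 0, 1)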